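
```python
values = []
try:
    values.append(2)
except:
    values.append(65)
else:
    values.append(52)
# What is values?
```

Step-by-step execution trace:
1. try: `values.append(2)` → values = [2]. No exception raised.
2. `except` is skipped.
3. `else` runs (try completed without exception): `values.append(52)` → values = [2, 52].
Result: [2, 52]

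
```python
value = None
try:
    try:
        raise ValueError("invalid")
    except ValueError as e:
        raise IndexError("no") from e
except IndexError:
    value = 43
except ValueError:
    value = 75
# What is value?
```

Step-by-step execution trace:
1. Inner try raises ValueError; inner `except ValueError as e` catches it.
2. `raise IndexError(...) from e` raises IndexError (ValueError is attached as __cause__, but only IndexError is active).
3. Outer `except IndexError` matches → value = 43.
4. `except ValueError` is not reached.
Result: 43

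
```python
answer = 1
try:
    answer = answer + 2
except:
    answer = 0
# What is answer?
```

Step-by-step execution trace:
1. answer starts at 1.
2. try: `answer = answer + 2` → answer = 3. No exception raised.
3. `except` is skipped.
Result: 3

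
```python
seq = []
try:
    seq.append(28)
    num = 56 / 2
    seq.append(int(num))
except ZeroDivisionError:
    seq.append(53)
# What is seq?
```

Step-by-step execution trace:
1. try: `seq.append(28)` → seq = [28].
2. `num = 56 / 2` → num = 28.0. No exception raised.
3. `seq.append(int(num))` → seq = [28, 28].
4. `except ZeroDivisionError` is skipped (no exception was raised).
Result: [28, 28]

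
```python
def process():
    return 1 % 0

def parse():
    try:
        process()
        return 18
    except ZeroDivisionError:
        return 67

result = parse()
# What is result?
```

Step-by-step execution trace:
1. `parse()` calls `process()`.
2. `process()` evaluates `1 % 0`, which raises ZeroDivisionError; it propagates to the caller.
3. `return 18` is not reached.
4. `except ZeroDivisionError` in parse matches → returns 67.
5. result = 67.
Result: 67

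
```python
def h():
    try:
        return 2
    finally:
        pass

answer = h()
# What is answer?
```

Step-by-step execution trace:
1. `h()` enters try: `return 2` sets pending return value 2.
2. Before returning, `finally: pass` runs (no effect).
3. h() returns 2 → answer = 2.
Result: 2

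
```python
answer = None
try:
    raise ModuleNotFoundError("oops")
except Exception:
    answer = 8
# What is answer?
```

Step-by-step execution trace:
1. `raise ModuleNotFoundError(...)` raises ModuleNotFoundError.
2. `except Exception` matches (ModuleNotFoundError is a subclass of Exception) → answer = 8.
Result: 8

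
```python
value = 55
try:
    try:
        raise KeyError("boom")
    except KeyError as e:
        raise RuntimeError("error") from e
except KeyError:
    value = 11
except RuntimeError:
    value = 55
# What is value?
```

Step-by-step execution trace:
1. Inner try raises KeyError; inner `except KeyError as e` catches it.
2. `raise RuntimeError(...) from e` raises RuntimeError (KeyError is attached as __cause__, but only RuntimeError is active).
3. Outer `except KeyError` does not match RuntimeError; skipped.
4. Outer `except RuntimeError` matches → value = 55.
Result: 55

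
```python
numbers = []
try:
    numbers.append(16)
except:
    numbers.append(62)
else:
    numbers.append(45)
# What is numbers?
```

Step-by-step execution trace:
1. try: `numbers.append(16)` → numbers = [16]. No exception raised.
2. `except` is skipped.
3. `else` runs (try completed without exception): `numbers.append(45)` → numbers = [16, 45].
Result: [16, 45]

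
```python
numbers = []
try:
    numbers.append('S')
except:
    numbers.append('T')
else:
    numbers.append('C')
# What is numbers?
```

Step-by-step execution trace:
1. try: `numbers.append('S')` → numbers = ['S']. No exception raised.
2. `except` is skipped.
3. `else` runs (try completed without exception): `numbers.append('C')` → numbers = ['S', 'C'].
Result: ['S', 'C']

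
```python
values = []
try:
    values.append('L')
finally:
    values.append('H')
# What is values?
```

Step-by-step execution trace:
1. try: `values.append('L')` → values = ['L'].
2. The try body completes without raising.
3. finally always runs: `values.append('H')` → values = ['L', 'H'].
Result: ['L', 'H']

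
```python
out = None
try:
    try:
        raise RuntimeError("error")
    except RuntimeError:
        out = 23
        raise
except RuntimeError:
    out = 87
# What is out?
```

Step-by-step execution trace:
1. Inner try: `raise RuntimeError("error")` raises RuntimeError.
2. Inner `except RuntimeError` matches → out = 23.
3. bare `raise` re-raises the same RuntimeError.
4. Outer `except RuntimeError` matches → out = 87.
Result: 87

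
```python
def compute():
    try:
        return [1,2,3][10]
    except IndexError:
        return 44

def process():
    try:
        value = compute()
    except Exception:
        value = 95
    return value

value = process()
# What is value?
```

Step-by-step execution trace:
1. `process()` calls `compute()`.
2. In compute: `[1,2,3][10]` raises IndexError; `except IndexError` catches it → returns 44.
3. In process: `value = compute()` → value = 44. No exception reaches process.
4. `except Exception` is skipped; process returns 44.
5. value = 44.
Result: 44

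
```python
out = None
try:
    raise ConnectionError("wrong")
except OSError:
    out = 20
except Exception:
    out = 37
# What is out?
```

Step-by-step execution trace:
1. `raise ConnectionError(...)` raises ConnectionError.
2. `except OSError` matches (ConnectionError is a subclass of OSError) → out = 20.
3. `except Exception` is not reached.
Result: 20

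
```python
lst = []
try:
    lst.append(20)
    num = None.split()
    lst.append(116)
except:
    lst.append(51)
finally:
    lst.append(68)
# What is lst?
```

Step-by-step execution trace:
1. try: `lst.append(20)` → lst = [20].
2. `num = None.split()` raises AttributeError; `lst.append(116)` is not reached.
3. bare `except` matches → `lst.append(51)` → lst = [20, 51].
4. finally always runs: `lst.append(68)` → lst = [20, 51, 68].
Result: [20, 51, 68]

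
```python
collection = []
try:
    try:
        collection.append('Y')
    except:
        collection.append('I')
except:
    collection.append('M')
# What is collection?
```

Step-by-step execution trace:
1. Inner try: `collection.append('Y')` → collection = ['Y']. No exception raised.
2. Inner `except` is skipped.
3. Inner try completes normally; outer `except` is skipped.
Result: ['Y']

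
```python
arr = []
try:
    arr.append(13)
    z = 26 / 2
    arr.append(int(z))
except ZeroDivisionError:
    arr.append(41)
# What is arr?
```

Step-by-step execution trace:
1. try: `arr.append(13)` → arr = [13].
2. `z = 26 / 2` → z = 13.0. No exception raised.
3. `arr.append(int(z))` → arr = [13, 13].
4. `except ZeroDivisionError` is skipped (no exception was raised).
Result: [13, 13]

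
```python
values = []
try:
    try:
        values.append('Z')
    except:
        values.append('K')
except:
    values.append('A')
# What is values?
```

Step-by-step execution trace:
1. Inner try: `values.append('Z')` → values = ['Z']. No exception raised.
2. Inner `except` is skipped.
3. Inner try completes normally; outer `except` is skipped.
Result: ['Z']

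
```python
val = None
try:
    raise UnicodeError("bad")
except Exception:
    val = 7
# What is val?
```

Step-by-step execution trace:
1. `raise UnicodeError(...)` raises UnicodeError.
2. `except Exception` matches (UnicodeError is a subclass of Exception) → val = 7.
Result: 7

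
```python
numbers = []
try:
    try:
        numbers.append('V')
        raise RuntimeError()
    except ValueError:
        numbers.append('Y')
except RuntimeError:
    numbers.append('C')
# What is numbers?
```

Step-by-step execution trace:
1. Inner try: `numbers.append('V')` → numbers = ['V'].
2. `raise RuntimeError()` raises RuntimeError.
3. Inner `except ValueError` does not match RuntimeError; exception propagates to outer try.
4. Outer `except RuntimeError` matches → `numbers.append('C')` → numbers = ['V', 'C'].
Result: ['V', 'C']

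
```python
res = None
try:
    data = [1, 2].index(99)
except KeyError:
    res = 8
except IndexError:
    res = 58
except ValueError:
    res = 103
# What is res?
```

Step-by-step execution trace:
1. `data = [1, 2].index(99)` raises ValueError.
2. `except KeyError` does not match ValueError; skipped.
3. `except IndexError` does not match ValueError; skipped.
4. `except ValueError` matches → res = 103.
Result: 103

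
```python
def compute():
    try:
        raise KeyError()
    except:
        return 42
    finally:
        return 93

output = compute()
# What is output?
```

Step-by-step execution trace:
1. `compute()` enters try: `raise KeyError()` raises KeyError.
2. bare `except` matches → `return 42` sets pending return value 42.
3. Before returning, `finally: return 93` runs and overrides the pending return.
4. compute() returns 93 → output = 93.
Result: 93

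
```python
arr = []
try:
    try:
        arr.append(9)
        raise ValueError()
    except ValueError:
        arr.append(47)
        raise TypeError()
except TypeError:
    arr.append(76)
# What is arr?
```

Step-by-step execution trace:
1. Inner try: `arr.append(9)` → arr = [9].
2. `raise ValueError()` raises ValueError.
3. Inner `except ValueError` matches → `arr.append(47)` → arr = [9, 47].
4. `raise TypeError()` raises TypeError; propagates to outer try.
5. Outer `except TypeError` matches → `arr.append(76)` → arr = [9, 47, 76].
Result: [9, 47, 76]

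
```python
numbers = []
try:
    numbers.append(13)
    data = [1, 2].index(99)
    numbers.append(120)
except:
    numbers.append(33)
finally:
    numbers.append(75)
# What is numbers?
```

Step-by-step execution trace:
1. try: `numbers.append(13)` → numbers = [13].
2. `data = [1, 2].index(99)` raises ValueError; `numbers.append(120)` is not reached.
3. bare `except` matches → `numbers.append(33)` → numbers = [13, 33].
4. finally always runs: `numbers.append(75)` → numbers = [13, 33, 75].
Result: [13, 33, 75]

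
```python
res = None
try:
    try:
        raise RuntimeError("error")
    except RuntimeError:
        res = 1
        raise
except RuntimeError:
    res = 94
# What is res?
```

Step-by-step execution trace:
1. Inner try: `raise RuntimeError("error")` raises RuntimeError.
2. Inner `except RuntimeError` matches → res = 1.
3. bare `raise` re-raises the same RuntimeError.
4. Outer `except RuntimeError` matches → res = 94.
Result: 94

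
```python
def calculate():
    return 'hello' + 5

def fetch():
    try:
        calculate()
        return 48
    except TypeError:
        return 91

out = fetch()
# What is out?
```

Step-by-step execution trace:
1. `fetch()` calls `calculate()`.
2. `calculate()` evaluates `'hello' + 5`, which raises TypeError; it propagates to the caller.
3. `return 48` is not reached.
4. `except TypeError` in fetch matches → returns 91.
5. out = 91.
Result: 91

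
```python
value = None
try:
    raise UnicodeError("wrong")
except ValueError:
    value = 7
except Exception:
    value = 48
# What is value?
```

Step-by-step execution trace:
1. `raise UnicodeError(...)` raises UnicodeError.
2. `except ValueError` matches (UnicodeError is a subclass of ValueError) → value = 7.
3. `except Exception` is not reached.
Result: 7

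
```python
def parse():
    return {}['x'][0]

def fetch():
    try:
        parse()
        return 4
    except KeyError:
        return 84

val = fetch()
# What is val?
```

Step-by-step execution trace:
1. `fetch()` calls `parse()`.
2. `parse()` evaluates `{}['x'][0]`, which raises KeyError; it propagates to the caller.
3. `return 4` is not reached.
4. `except KeyError` in fetch matches → returns 84.
5. val = 84.
Result: 84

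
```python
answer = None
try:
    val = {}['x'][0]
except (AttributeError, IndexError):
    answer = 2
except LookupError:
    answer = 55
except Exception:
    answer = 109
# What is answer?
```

Step-by-step execution trace:
1. `val = {}['x'][0]` raises KeyError.
2. `except (AttributeError, IndexError)` does not match KeyError; skipped.
3. `except LookupError` matches (KeyError is a subclass of LookupError) → answer = 55.
4. `except Exception` is not reached.
Result: 55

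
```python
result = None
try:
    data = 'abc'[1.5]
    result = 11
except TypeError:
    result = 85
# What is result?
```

Step-by-step execution trace:
1. `data = 'abc'[1.5]` raises TypeError.
2. `result = 11` is not reached.
3. `except TypeError` matches → result = 85.
Result: 85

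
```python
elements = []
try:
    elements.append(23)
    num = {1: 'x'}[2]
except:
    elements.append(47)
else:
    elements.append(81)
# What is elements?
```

Step-by-step execution trace:
1. try: `elements.append(23)` → elements = [23].
2. `num = {1: 'x'}[2]` raises KeyError.
3. bare `except` matches → `elements.append(47)` → elements = [23, 47].
4. `else` is skipped (an exception was raised).
Result: [23, 47]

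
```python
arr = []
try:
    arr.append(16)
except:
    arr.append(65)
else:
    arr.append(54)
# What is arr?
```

Step-by-step execution trace:
1. try: `arr.append(16)` → arr = [16]. No exception raised.
2. `except` is skipped.
3. `else` runs (try completed without exception): `arr.append(54)` → arr = [16, 54].
Result: [16, 54]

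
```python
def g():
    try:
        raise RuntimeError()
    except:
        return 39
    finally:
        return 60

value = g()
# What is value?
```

Step-by-step execution trace:
1. `g()` enters try: `raise RuntimeError()` raises RuntimeError.
2. bare `except` matches → `return 39` sets pending return value 39.
3. Before returning, `finally: return 60` runs and overrides the pending return.
4. g() returns 60 → value = 60.
Result: 60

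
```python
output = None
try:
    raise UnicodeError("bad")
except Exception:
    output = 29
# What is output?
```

Step-by-step execution trace:
1. `raise UnicodeError(...)` raises UnicodeError.
2. `except Exception` matches (UnicodeError is a subclass of Exception) → output = 29.
Result: 29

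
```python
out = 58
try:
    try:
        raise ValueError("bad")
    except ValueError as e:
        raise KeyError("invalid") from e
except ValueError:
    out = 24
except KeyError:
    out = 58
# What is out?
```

Step-by-step execution trace:
1. Inner try raises ValueError; inner `except ValueError as e` catches it.
2. `raise KeyError(...) from e` raises KeyError (ValueError is attached as __cause__, but only KeyError is active).
3. Outer `except ValueError` does not match KeyError; skipped.
4. Outer `except KeyError` matches → out = 58.
Result: 58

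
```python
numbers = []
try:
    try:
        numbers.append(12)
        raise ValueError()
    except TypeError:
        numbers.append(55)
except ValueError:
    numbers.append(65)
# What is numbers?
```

Step-by-step execution trace:
1. Inner try: `numbers.append(12)` → numbers = [12].
2. `raise ValueError()` raises ValueError.
3. Inner `except TypeError` does not match ValueError; exception propagates to outer try.
4. Outer `except ValueError` matches → `numbers.append(65)` → numbers = [12, 65].
Result: [12, 65]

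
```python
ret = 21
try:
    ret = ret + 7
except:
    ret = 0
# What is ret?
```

Step-by-step execution trace:
1. ret starts at 21.
2. try: `ret = ret + 7` → ret = 28. No exception raised.
3. `except` is skipped.
Result: 28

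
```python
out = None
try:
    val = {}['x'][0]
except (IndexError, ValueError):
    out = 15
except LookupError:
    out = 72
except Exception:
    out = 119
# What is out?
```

Step-by-step execution trace:
1. `val = {}['x'][0]` raises KeyError.
2. `except (IndexError, ValueError)` does not match KeyError; skipped.
3. `except LookupError` matches (KeyError is a subclass of LookupError) → out = 72.
4. `except Exception` is not reached.
Result: 72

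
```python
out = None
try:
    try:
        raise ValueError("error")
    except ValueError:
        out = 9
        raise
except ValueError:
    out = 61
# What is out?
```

Step-by-step execution trace:
1. Inner try: `raise ValueError("error")` raises ValueError.
2. Inner `except ValueError` matches → out = 9.
3. bare `raise` re-raises the same ValueError.
4. Outer `except ValueError` matches → out = 61.
Result: 61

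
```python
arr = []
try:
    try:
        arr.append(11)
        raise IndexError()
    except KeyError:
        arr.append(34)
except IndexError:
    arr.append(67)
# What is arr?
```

Step-by-step execution trace:
1. Inner try: `arr.append(11)` → arr = [11].
2. `raise IndexError()` raises IndexError.
3. Inner `except KeyError` does not match IndexError; exception propagates to outer try.
4. Outer `except IndexError` matches → `arr.append(67)` → arr = [11, 67].
Result: [11, 67]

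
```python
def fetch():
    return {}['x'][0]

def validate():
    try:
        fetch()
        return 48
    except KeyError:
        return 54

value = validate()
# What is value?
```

Step-by-step execution trace:
1. `validate()` calls `fetch()`.
2. `fetch()` evaluates `{}['x'][0]`, which raises KeyError; it propagates to the caller.
3. `return 48` is not reached.
4. `except KeyError` in validate matches → returns 54.
5. value = 54.
Result: 54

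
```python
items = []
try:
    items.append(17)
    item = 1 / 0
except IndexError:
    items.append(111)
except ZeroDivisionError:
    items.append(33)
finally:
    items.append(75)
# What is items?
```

Step-by-step execution trace:
1. try: `items.append(17)` → items = [17].
2. `item = 1 / 0` raises ZeroDivisionError.
3. `except IndexError` does not match ZeroDivisionError; skipped.
4. `except ZeroDivisionError` matches → `items.append(33)` → items = [17, 33].
5. finally always runs: `items.append(75)` → items = [17, 33, 75].
Result: [17, 33, 75]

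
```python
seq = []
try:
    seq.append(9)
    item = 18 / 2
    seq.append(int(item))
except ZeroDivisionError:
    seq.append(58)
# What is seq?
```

Step-by-step execution trace:
1. try: `seq.append(9)` → seq = [9].
2. `item = 18 / 2` → item = 9.0. No exception raised.
3. `seq.append(int(item))` → seq = [9, 9].
4. `except ZeroDivisionError` is skipped (no exception was raised).
Result: [9, 9]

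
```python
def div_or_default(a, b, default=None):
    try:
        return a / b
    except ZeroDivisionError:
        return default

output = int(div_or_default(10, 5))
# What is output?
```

Step-by-step execution trace:
1. `div_or_default(10, 5)` enters try: `return 10 / 5` → returns 2.0. No exception raised.
2. `except ZeroDivisionError` is skipped.
3. `int(2.0)` → 2 → output = 2.
Result: 2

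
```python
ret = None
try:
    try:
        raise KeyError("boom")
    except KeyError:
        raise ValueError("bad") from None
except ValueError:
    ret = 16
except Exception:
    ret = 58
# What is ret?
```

Step-by-step execution trace:
1. Inner try raises KeyError; inner `except KeyError` catches it.
2. `raise ValueError(...) from None` raises ValueError (from None suppresses __context__, but the active exception is still ValueError).
3. Outer `except ValueError` matches → ret = 16.
4. `except Exception` is not reached.
Result: 16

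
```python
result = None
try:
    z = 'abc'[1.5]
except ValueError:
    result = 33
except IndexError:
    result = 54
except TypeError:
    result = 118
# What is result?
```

Step-by-step execution trace:
1. `z = 'abc'[1.5]` raises TypeError.
2. `except ValueError` does not match TypeError; skipped.
3. `except IndexError` does not match TypeError; skipped.
4. `except TypeError` matches → result = 118.
Result: 118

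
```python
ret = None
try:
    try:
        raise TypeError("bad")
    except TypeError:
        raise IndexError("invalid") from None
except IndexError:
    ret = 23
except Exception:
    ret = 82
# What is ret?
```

Step-by-step execution trace:
1. Inner try raises TypeError; inner `except TypeError` catches it.
2. `raise IndexError(...) from None` raises IndexError (from None suppresses __context__, but the active exception is still IndexError).
3. Outer `except IndexError` matches → ret = 23.
4. `except Exception` is not reached.
Result: 23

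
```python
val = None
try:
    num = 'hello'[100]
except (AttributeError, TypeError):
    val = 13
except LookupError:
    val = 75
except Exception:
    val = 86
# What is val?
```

Step-by-step execution trace:
1. `num = 'hello'[100]` raises IndexError.
2. `except (AttributeError, TypeError)` does not match IndexError; skipped.
3. `except LookupError` matches (IndexError is a subclass of LookupError) → val = 75.
4. `except Exception` is not reached.
Result: 75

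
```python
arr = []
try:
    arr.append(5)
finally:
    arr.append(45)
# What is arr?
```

Step-by-step execution trace:
1. try: `arr.append(5)` → arr = [5].
2. The try body completes without raising.
3. finally always runs: `arr.append(45)` → arr = [5, 45].
Result: [5, 45]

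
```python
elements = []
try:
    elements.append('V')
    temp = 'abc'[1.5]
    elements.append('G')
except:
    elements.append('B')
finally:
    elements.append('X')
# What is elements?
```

Step-by-step execution trace:
1. try: `elements.append('V')` → elements = ['V'].
2. `temp = 'abc'[1.5]` raises TypeError; `elements.append('G')` is not reached.
3. bare `except` matches → `elements.append('B')` → elements = ['V', 'B'].
4. finally always runs: `elements.append('X')` → elements = ['V', 'B', 'X'].
Result: ['V', 'B', 'X']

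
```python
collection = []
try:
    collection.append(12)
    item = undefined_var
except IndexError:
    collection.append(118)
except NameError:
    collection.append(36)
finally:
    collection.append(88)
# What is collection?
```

Step-by-step execution trace:
1. try: `collection.append(12)` → collection = [12].
2. `item = undefined_var` raises NameError.
3. `except IndexError` does not match NameError; skipped.
4. `except NameError` matches → `collection.append(36)` → collection = [12, 36].
5. finally always runs: `collection.append(88)` → collection = [12, 36, 88].
Result: [12, 36, 88]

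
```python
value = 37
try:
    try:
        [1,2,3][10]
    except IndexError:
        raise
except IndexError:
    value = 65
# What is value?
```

Step-by-step execution trace:
1. Inner try: `[1,2,3][10]` raises IndexError.
2. Inner `except IndexError` matches; bare `raise` re-raises the same IndexError.
3. Outer `except IndexError` matches → value = 65.
Result: 65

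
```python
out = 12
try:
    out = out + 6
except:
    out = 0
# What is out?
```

Step-by-step execution trace:
1. out starts at 12.
2. try: `out = out + 6` → out = 18. No exception raised.
3. `except` is skipped.
Result: 18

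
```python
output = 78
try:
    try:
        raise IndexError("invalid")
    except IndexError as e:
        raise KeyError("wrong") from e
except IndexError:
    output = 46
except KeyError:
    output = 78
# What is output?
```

Step-by-step execution trace:
1. Inner try raises IndexError; inner `except IndexError as e` catches it.
2. `raise KeyError(...) from e` raises KeyError (IndexError is attached as __cause__, but only KeyError is active).
3. Outer `except IndexError` does not match KeyError; skipped.
4. Outer `except KeyError` matches → output = 78.
Result: 78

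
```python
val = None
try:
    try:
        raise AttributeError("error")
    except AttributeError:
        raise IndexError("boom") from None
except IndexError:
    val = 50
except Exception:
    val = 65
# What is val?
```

Step-by-step execution trace:
1. Inner try raises AttributeError; inner `except AttributeError` catches it.
2. `raise IndexError(...) from None` raises IndexError (from None suppresses __context__, but the active exception is still IndexError).
3. Outer `except IndexError` matches → val = 50.
4. `except Exception` is not reached.
Result: 50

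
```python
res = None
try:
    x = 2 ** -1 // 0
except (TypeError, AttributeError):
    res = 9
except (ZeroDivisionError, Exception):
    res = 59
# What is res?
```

Step-by-step execution trace:
1. `x = 2 ** -1 // 0` raises ZeroDivisionError.
2. `except (TypeError, AttributeError)` does not match ZeroDivisionError; skipped.
3. `except (ZeroDivisionError, Exception)` matches (ZeroDivisionError is in the tuple) → res = 59.
Result: 59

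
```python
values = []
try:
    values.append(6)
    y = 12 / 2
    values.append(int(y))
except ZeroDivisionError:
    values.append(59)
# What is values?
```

Step-by-step execution trace:
1. try: `values.append(6)` → values = [6].
2. `y = 12 / 2` → y = 6.0. No exception raised.
3. `values.append(int(y))` → values = [6, 6].
4. `except ZeroDivisionError` is skipped (no exception was raised).
Result: [6, 6]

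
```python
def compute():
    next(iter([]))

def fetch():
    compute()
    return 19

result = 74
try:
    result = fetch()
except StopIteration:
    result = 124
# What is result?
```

Step-by-step execution trace:
1. result starts at 74.
2. try: `fetch()` calls `compute()`.
3. `compute()` evaluates `next(iter([]))`, which raises StopIteration; it propagates through fetch (uncaught).
4. `return 19` in fetch is not reached; the assignment to result does not complete.
5. `except StopIteration` matches → result = 124.
Result: 124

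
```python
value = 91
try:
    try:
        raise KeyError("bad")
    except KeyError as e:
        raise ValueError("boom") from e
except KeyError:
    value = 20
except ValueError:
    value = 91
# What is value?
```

Step-by-step execution trace:
1. Inner try raises KeyError; inner `except KeyError as e` catches it.
2. `raise ValueError(...) from e` raises ValueError (KeyError is attached as __cause__, but only ValueError is active).
3. Outer `except KeyError` does not match ValueError; skipped.
4. Outer `except ValueError` matches → value = 91.
Result: 91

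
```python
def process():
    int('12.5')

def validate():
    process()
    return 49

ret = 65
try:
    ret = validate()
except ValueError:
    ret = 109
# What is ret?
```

Step-by-step execution trace:
1. ret starts at 65.
2. try: `validate()` calls `process()`.
3. `process()` evaluates `int('12.5')`, which raises ValueError; it propagates through validate (uncaught).
4. `return 49` in validate is not reached; the assignment to ret does not complete.
5. `except ValueError` matches → ret = 109.
Result: 109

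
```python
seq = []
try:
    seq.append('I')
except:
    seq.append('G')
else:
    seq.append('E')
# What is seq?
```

Step-by-step execution trace:
1. try: `seq.append('I')` → seq = ['I']. No exception raised.
2. `except` is skipped.
3. `else` runs (try completed without exception): `seq.append('E')` → seq = ['I', 'E'].
Result: ['I', 'E']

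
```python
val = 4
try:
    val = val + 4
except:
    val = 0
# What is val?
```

Step-by-step execution trace:
1. val starts at 4.
2. try: `val = val + 4` → val = 8. No exception raised.
3. `except` is skipped.
Result: 8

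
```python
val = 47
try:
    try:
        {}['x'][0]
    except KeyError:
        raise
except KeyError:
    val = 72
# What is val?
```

Step-by-step execution trace:
1. Inner try: `{}['x'][0]` raises KeyError.
2. Inner `except KeyError` matches; bare `raise` re-raises the same KeyError.
3. Outer `except KeyError` matches → val = 72.
Result: 72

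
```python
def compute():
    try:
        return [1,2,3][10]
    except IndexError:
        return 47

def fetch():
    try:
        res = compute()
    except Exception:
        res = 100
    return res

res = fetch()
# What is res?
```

Step-by-step execution trace:
1. `fetch()` calls `compute()`.
2. In compute: `[1,2,3][10]` raises IndexError; `except IndexError` catches it → returns 47.
3. In fetch: `res = compute()` → res = 47. No exception reaches fetch.
4. `except Exception` is skipped; fetch returns 47.
5. res = 47.
Result: 47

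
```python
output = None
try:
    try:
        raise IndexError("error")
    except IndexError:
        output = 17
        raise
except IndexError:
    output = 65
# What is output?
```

Step-by-step execution trace:
1. Inner try: `raise IndexError("error")` raises IndexError.
2. Inner `except IndexError` matches → output = 17.
3. bare `raise` re-raises the same IndexError.
4. Outer `except IndexError` matches → output = 65.
Result: 65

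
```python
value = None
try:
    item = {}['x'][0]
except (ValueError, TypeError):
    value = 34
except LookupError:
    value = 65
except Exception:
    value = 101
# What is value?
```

Step-by-step execution trace:
1. `item = {}['x'][0]` raises KeyError.
2. `except (ValueError, TypeError)` does not match KeyError; skipped.
3. `except LookupError` matches (KeyError is a subclass of LookupError) → value = 65.
4. `except Exception` is not reached.
Result: 65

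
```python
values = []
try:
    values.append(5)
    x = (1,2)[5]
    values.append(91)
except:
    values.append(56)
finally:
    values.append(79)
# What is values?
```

Step-by-step execution trace:
1. try: `values.append(5)` → values = [5].
2. `x = (1,2)[5]` raises IndexError; `values.append(91)` is not reached.
3. bare `except` matches → `values.append(56)` → values = [5, 56].
4. finally always runs: `values.append(79)` → values = [5, 56, 79].
Result: [5, 56, 79]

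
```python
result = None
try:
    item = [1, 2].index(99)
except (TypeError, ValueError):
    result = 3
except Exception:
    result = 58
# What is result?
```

Step-by-step execution trace:
1. `item = [1, 2].index(99)` raises ValueError.
2. `except (TypeError, ValueError)` matches (ValueError is in the tuple) → result = 3.
3. `except Exception` is not reached.
Result: 3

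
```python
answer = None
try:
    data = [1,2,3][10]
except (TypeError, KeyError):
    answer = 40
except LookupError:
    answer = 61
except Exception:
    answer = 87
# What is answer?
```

Step-by-step execution trace:
1. `data = [1,2,3][10]` raises IndexError.
2. `except (TypeError, KeyError)` does not match IndexError; skipped.
3. `except LookupError` matches (IndexError is a subclass of LookupError) → answer = 61.
4. `except Exception` is not reached.
Result: 61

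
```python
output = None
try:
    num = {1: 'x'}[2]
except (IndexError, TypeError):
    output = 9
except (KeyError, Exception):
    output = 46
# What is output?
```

Step-by-step execution trace:
1. `num = {1: 'x'}[2]` raises KeyError.
2. `except (IndexError, TypeError)` does not match KeyError; skipped.
3. `except (KeyError, Exception)` matches (KeyError is in the tuple) → output = 46.
Result: 46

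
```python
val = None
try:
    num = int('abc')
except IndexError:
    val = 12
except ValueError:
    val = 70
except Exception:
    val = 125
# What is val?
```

Step-by-step execution trace:
1. `num = int('abc')` raises ValueError.
2. `except IndexError` does not match ValueError; skipped.
3. `except ValueError` matches → val = 70.
4. Remaining except clauses are skipped.
Result: 70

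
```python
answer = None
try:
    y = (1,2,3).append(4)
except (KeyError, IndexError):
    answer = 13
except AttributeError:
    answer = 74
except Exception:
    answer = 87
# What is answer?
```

Step-by-step execution trace:
1. `y = (1,2,3).append(4)` raises AttributeError.
2. `except (KeyError, IndexError)` does not match AttributeError; skipped.
3. `except AttributeError` matches (exact type match) → answer = 74.
4. `except Exception` is not reached.
Result: 74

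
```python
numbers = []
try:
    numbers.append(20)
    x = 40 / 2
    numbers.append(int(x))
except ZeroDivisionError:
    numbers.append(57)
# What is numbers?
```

Step-by-step execution trace:
1. try: `numbers.append(20)` → numbers = [20].
2. `x = 40 / 2` → x = 20.0. No exception raised.
3. `numbers.append(int(x))` → numbers = [20, 20].
4. `except ZeroDivisionError` is skipped (no exception was raised).
Result: [20, 20]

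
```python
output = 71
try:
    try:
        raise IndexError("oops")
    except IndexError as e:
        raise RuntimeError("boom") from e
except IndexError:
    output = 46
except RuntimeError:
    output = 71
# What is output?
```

Step-by-step execution trace:
1. Inner try raises IndexError; inner `except IndexError as e` catches it.
2. `raise RuntimeError(...) from e` raises RuntimeError (IndexError is attached as __cause__, but only RuntimeError is active).
3. Outer `except IndexError` does not match RuntimeError; skipped.
4. Outer `except RuntimeError` matches → output = 71.
Result: 71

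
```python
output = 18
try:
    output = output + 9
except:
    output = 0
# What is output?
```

Step-by-step execution trace:
1. output starts at 18.
2. try: `output = output + 9` → output = 27. No exception raised.
3. `except` is skipped.
Result: 27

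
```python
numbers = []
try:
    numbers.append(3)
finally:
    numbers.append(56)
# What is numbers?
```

Step-by-step execution trace:
1. try: `numbers.append(3)` → numbers = [3].
2. The try body completes without raising.
3. finally always runs: `numbers.append(56)` → numbers = [3, 56].
Result: [3, 56]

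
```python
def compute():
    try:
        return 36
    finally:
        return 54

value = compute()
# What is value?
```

Step-by-step execution trace:
1. `compute()` enters try: `return 36` sets pending return value 36.
2. Before returning, `finally: return 54` runs and overrides the pending return.
3. compute() returns 54 → value = 54.
Result: 54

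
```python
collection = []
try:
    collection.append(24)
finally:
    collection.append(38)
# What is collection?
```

Step-by-step execution trace:
1. try: `collection.append(24)` → collection = [24].
2. The try body completes without raising.
3. finally always runs: `collection.append(38)` → collection = [24, 38].
Result: [24, 38]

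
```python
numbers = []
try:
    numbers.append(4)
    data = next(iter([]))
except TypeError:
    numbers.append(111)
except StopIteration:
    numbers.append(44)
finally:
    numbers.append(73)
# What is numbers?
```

Step-by-step execution trace:
1. try: `numbers.append(4)` → numbers = [4].
2. `data = next(iter([]))` raises StopIteration.
3. `except TypeError` does not match StopIteration; skipped.
4. `except StopIteration` matches → `numbers.append(44)` → numbers = [4, 44].
5. finally always runs: `numbers.append(73)` → numbers = [4, 44, 73].
Result: [4, 44, 73]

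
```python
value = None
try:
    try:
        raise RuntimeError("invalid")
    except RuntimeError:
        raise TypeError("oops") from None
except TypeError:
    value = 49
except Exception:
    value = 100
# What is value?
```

Step-by-step execution trace:
1. Inner try raises RuntimeError; inner `except RuntimeError` catches it.
2. `raise TypeError(...) from None` raises TypeError (from None suppresses __context__, but the active exception is still TypeError).
3. Outer `except TypeError` matches → value = 49.
4. `except Exception` is not reached.
Result: 49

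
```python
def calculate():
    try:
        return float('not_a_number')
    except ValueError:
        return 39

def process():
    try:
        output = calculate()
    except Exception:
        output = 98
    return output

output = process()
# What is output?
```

Step-by-step execution trace:
1. `process()` calls `calculate()`.
2. In calculate: `float('not_a_number')` raises ValueError; `except ValueError` catches it → returns 39.
3. In process: `output = calculate()` → output = 39. No exception reaches process.
4. `except Exception` is skipped; process returns 39.
5. output = 39.
Result: 39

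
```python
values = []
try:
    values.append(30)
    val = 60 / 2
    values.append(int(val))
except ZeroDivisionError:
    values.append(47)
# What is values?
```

Step-by-step execution trace:
1. try: `values.append(30)` → values = [30].
2. `val = 60 / 2` → val = 30.0. No exception raised.
3. `values.append(int(val))` → values = [30, 30].
4. `except ZeroDivisionError` is skipped (no exception was raised).
Result: [30, 30]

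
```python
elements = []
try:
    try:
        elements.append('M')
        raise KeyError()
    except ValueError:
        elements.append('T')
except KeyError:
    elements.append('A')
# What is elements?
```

Step-by-step execution trace:
1. Inner try: `elements.append('M')` → elements = ['M'].
2. `raise KeyError()` raises KeyError.
3. Inner `except ValueError` does not match KeyError; exception propagates to outer try.
4. Outer `except KeyError` matches → `elements.append('A')` → elements = ['M', 'A'].
Result: ['M', 'A']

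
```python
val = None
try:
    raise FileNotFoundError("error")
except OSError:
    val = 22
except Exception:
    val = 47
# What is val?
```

Step-by-step execution trace:
1. `raise FileNotFoundError(...)` raises FileNotFoundError.
2. `except OSError` matches (FileNotFoundError is a subclass of OSError) → val = 22.
3. `except Exception` is not reached.
Result: 22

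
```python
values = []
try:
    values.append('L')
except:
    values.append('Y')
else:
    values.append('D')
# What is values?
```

Step-by-step execution trace:
1. try: `values.append('L')` → values = ['L']. No exception raised.
2. `except` is skipped.
3. `else` runs (try completed without exception): `values.append('D')` → values = ['L', 'D'].
Result: ['L', 'D']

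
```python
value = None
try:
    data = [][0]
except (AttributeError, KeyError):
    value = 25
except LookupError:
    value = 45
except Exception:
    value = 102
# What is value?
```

Step-by-step execution trace:
1. `data = [][0]` raises IndexError.
2. `except (AttributeError, KeyError)` does not match IndexError; skipped.
3. `except LookupError` matches (IndexError is a subclass of LookupError) → value = 45.
4. `except Exception` is not reached.
Result: 45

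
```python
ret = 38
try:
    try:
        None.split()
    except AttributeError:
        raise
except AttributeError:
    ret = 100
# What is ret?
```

Step-by-step execution trace:
1. Inner try: `None.split()` raises AttributeError.
2. Inner `except AttributeError` matches; bare `raise` re-raises the same AttributeError.
3. Outer `except AttributeError` matches → ret = 100.
Result: 100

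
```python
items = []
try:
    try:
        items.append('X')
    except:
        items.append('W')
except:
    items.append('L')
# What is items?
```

Step-by-step execution trace:
1. Inner try: `items.append('X')` → items = ['X']. No exception raised.
2. Inner `except` is skipped.
3. Inner try completes normally; outer `except` is skipped.
Result: ['X']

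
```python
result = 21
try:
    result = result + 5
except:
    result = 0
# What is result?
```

Step-by-step execution trace:
1. result starts at 21.
2. try: `result = result + 5` → result = 26. No exception raised.
3. `except` is skipped.
Result: 26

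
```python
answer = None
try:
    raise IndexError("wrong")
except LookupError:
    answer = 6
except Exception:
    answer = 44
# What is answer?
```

Step-by-step execution trace:
1. `raise IndexError(...)` raises IndexError.
2. `except LookupError` matches (IndexError is a subclass of LookupError) → answer = 6.
3. `except Exception` is not reached.
Result: 6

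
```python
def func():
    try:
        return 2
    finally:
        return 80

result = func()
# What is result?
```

Step-by-step execution trace:
1. `func()` enters try: `return 2` sets pending return value 2.
2. Before returning, `finally: return 80` runs and overrides the pending return.
3. func() returns 80 → result = 80.
Result: 80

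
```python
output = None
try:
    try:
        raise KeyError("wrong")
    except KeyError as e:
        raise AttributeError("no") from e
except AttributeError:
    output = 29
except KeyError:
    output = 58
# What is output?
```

Step-by-step execution trace:
1. Inner try raises KeyError; inner `except KeyError as e` catches it.
2. `raise AttributeError(...) from e` raises AttributeError (KeyError is attached as __cause__, but only AttributeError is active).
3. Outer `except AttributeError` matches → output = 29.
4. `except KeyError` is not reached.
Result: 29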